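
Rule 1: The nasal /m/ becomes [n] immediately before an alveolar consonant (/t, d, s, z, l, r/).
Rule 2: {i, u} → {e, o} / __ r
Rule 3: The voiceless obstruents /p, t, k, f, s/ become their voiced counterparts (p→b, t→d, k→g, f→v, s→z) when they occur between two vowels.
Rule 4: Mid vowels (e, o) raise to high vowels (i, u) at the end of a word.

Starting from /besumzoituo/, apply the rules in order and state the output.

bezunzoiduu

Rule 1 (nasal place assimilation): /m/ precedes the alveolar consonant /z/, so it assimilates in place to [n]. /besumzoituo/ → besunzoituo.
Rule 2 (pre-rhotic lowering): no segment meets the environment; /besunzoituo/ is unchanged.
Rule 3 (intervocalic voicing): /s/ is a voiceless obstruent between vowels /e/ and /u/, so it voices to [z]. /t/ is a voiceless obstruent between vowels /i/ and /u/, so it voices to [d]. /besunzoituo/ → bezunzoiduo.
Rule 4 (final vowel raising): /o/ is a mid vowel in word-final position, so it raises to [u]. /bezunzoiduo/ → bezunzoiduu.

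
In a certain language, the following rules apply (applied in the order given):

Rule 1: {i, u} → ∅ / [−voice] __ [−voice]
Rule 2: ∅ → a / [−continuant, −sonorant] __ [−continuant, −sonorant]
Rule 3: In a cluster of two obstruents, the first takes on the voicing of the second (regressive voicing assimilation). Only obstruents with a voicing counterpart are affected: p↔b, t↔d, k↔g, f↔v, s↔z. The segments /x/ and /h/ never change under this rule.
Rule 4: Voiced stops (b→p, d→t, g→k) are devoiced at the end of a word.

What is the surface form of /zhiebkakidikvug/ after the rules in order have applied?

Rule 1 (high vowel syncope): no segment meets the environment; /zhiebkakidikvug/ is unchanged.
Rule 2 (stop-cluster a-epenthesis): /b/ and /k/ form a stop–stop cluster, so [a] is inserted between them. /zhiebkakidikvug/ → zhiebakakidikvug.
Rule 3 (regressive voicing assimilation): /z/ precedes the voiceless obstruent /h/, so it devoices to [s] by assimilation. /k/ precedes the voiced obstruent /v/, so it voices to [g] by assimilation. /zhiebakakidikvug/ → shiebakakidigvug.
Rule 4 (final devoicing): /g/ is a voiced stop in word-final position, so it devoices to [k]. /shiebakakidigvug/ → shiebakakidigvuk.

shiebakakidigvuk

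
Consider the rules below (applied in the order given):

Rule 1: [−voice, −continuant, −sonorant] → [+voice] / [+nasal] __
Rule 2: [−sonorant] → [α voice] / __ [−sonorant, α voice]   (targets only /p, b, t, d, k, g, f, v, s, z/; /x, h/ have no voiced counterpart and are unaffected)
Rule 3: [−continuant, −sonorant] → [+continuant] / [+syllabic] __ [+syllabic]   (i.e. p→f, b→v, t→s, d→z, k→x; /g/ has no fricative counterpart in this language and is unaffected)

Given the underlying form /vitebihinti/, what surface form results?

visevihindi

Rule 1 (post-nasal voicing): /t/ is a voiceless stop immediately after the nasal /n/, so it voices to [d]. /vitebihinti/ → vitebihindi.
Rule 2 (regressive voicing assimilation): no segment meets the environment; /vitebihindi/ is unchanged.
Rule 3 (intervocalic spirantization): /t/ is a stop between vowels /i/ and /e/, so it spirantizes to the fricative [s]. /b/ is a stop between vowels /e/ and /i/, so it spirantizes to the fricative [v]. /vitebihindi/ → visevihindi.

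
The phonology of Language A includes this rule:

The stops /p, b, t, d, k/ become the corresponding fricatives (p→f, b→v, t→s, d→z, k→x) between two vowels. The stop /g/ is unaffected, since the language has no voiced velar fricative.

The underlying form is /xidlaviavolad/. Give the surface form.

No segment of /xidlaviavolad/ meets the structural description of the rule, so the form surfaces unchanged.

xidlaviavolad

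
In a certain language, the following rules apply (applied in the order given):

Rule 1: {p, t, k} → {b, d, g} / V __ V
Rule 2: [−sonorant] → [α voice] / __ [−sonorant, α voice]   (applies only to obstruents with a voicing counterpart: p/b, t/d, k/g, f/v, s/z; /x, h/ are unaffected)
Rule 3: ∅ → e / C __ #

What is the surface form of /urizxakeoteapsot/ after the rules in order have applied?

urisxageodeapsote

Rule 1 (intervocalic voicing): /k/ is a voiceless stop between vowels /a/ and /e/, so it voices to [g]. /t/ is a voiceless stop between vowels /o/ and /e/, so it voices to [d]. /urizxakeoteapsot/ → urizxageodeapsot.
Rule 2 (regressive voicing assimilation): /z/ precedes the voiceless obstruent /x/, so it devoices to [s] by assimilation. /urizxageodeapsot/ → urisxageodeapsot.
Rule 3 (final e-epenthesis): the form ends in the consonant /t/, so [e] is inserted word-finally. /urisxageodeapsot/ → urisxageodeapsote.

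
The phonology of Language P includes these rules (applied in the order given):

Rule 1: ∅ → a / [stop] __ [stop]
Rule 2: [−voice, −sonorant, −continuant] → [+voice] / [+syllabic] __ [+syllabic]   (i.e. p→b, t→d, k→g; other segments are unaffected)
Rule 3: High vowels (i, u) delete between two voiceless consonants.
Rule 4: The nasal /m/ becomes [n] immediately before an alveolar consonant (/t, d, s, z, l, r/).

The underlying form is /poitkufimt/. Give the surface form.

poidagufint

Rule 1 (stop-cluster a-epenthesis): /t/ and /k/ form a stop–stop cluster, so [a] is inserted between them. /poitkufimt/ → poitakufimt.
Rule 2 (intervocalic voicing): /t/ is a voiceless stop between vowels /i/ and /a/, so it voices to [d]. /k/ is a voiceless stop between vowels /a/ and /u/, so it voices to [g]. /poitakufimt/ → poidagufimt.
Rule 3 (high vowel syncope): no segment meets the environment; /poidagufimt/ is unchanged.
Rule 4 (nasal place assimilation): /m/ precedes the alveolar consonant /t/, so it assimilates in place to [n]. /poidagufimt/ → poidagufint.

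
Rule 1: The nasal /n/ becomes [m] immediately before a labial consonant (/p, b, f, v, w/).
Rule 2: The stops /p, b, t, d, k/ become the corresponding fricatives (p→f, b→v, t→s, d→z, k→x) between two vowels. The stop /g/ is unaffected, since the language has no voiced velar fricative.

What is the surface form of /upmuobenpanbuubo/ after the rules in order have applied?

upmuovempambuuvo

Rule 1 (nasal place assimilation): /n/ precedes the labial consonant /p/, so it assimilates in place to [m]. /n/ precedes the labial consonant /b/, so it assimilates in place to [m]. /upmuobenpanbuubo/ → upmuobempambuubo.
Rule 2 (intervocalic spirantization): /b/ is a stop between vowels /o/ and /e/, so it spirantizes to the fricative [v]. /b/ is a stop between vowels /u/ and /o/, so it spirantizes to the fricative [v]. /upmuobempambuubo/ → upmuovempambuuvo.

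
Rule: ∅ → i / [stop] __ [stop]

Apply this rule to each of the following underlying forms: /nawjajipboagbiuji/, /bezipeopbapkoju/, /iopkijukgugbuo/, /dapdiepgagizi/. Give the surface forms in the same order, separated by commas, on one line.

/nawjajipboagbiuji/: /p/ and /b/ form a stop–stop cluster, so [i] is inserted between them. /g/ and /b/ form a stop–stop cluster, so [i] is inserted between them. → [nawjajipiboagibiuji].
/bezipeopbapkoju/: /p/ and /b/ form a stop–stop cluster, so [i] is inserted between them. /p/ and /k/ form a stop–stop cluster, so [i] is inserted between them. → [bezipeopibapikoju].
/iopkijukgugbuo/: /p/ and /k/ form a stop–stop cluster, so [i] is inserted between them. /k/ and /g/ form a stop–stop cluster, so [i] is inserted between them. /g/ and /b/ form a stop–stop cluster, so [i] is inserted between them. → [iopikijukigugibuo].
/dapdiepgagizi/: /p/ and /d/ form a stop–stop cluster, so [i] is inserted between them. /p/ and /g/ form a stop–stop cluster, so [i] is inserted between them. → [dapidiepigagizi].

nawjajipiboagibiuji, bezipeopibapikoju, iopikijukigugibuo, dapidiepigagizi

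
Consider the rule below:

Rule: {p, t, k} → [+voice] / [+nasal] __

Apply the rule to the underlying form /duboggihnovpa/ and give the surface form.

No segment of /duboggihnovpa/ meets the structural description of the rule, so the form surfaces unchanged.

duboggihnovpa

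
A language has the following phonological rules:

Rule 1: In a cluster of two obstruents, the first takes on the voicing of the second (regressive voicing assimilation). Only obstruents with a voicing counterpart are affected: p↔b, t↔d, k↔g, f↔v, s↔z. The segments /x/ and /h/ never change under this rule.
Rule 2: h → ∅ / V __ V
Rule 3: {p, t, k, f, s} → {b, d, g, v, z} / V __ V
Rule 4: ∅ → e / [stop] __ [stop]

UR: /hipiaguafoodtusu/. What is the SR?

hibiaguavootetuzu

Rule 1 (regressive voicing assimilation): /d/ precedes the voiceless obstruent /t/, so it devoices to [t] by assimilation. /hipiaguafoodtusu/ → hipiaguafoottusu.
Rule 2 (intervocalic h-deletion): no segment meets the environment; /hipiaguafoottusu/ is unchanged.
Rule 3 (intervocalic voicing): /p/ is a voiceless obstruent between vowels /i/ and /i/, so it voices to [b]. /f/ is a voiceless obstruent between vowels /a/ and /o/, so it voices to [v]. /s/ is a voiceless obstruent between vowels /u/ and /u/, so it voices to [z]. /hipiaguafoottusu/ → hibiaguavoottuzu.
Rule 4 (stop-cluster e-epenthesis): /t/ and /t/ form a stop–stop cluster, so [e] is inserted between them. /hibiaguavoottuzu/ → hibiaguavootetuzu.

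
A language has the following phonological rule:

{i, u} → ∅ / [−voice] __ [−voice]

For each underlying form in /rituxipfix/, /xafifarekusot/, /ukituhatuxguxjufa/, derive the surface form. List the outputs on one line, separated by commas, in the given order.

ritxpfx, xaffareksot, ukthatxguxjufa

/rituxipfix/: /u/ is a high vowel flanked by voiceless consonants /t/ and /x/, so it deletes. /i/ is a high vowel flanked by voiceless consonants /x/ and /p/, so it deletes. /i/ is a high vowel flanked by voiceless consonants /f/ and /x/, so it deletes. → [ritxpfx].
/xafifarekusot/: /i/ is a high vowel flanked by voiceless consonants /f/ and /f/, so it deletes. /u/ is a high vowel flanked by voiceless consonants /k/ and /s/, so it deletes. → [xaffareksot].
/ukituhatuxguxjufa/: /i/ is a high vowel flanked by voiceless consonants /k/ and /t/, so it deletes. /u/ is a high vowel flanked by voiceless consonants /t/ and /h/, so it deletes. /u/ is a high vowel flanked by voiceless consonants /t/ and /x/, so it deletes. → [ukthatxguxjufa].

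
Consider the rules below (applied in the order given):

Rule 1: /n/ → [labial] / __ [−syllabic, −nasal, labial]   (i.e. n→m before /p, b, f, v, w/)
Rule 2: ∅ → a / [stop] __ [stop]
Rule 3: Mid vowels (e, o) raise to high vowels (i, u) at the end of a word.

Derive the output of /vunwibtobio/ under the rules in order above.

Rule 1 (nasal place assimilation): /n/ precedes the labial consonant /w/, so it assimilates in place to [m]. /vunwibtobio/ → vumwibtobio.
Rule 2 (stop-cluster a-epenthesis): /b/ and /t/ form a stop–stop cluster, so [a] is inserted between them. /vumwibtobio/ → vumwibatobio.
Rule 3 (final vowel raising): /o/ is a mid vowel in word-final position, so it raises to [u]. /vumwibatobio/ → vumwibatobiu.

vumwibatobiu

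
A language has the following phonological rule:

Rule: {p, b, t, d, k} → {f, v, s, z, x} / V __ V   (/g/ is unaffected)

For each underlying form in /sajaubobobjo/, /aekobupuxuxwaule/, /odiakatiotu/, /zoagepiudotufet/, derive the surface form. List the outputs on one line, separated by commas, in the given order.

/sajaubobobjo/: /b/ is a stop between vowels /u/ and /o/, so it spirantizes to the fricative [v]. /b/ is a stop between vowels /o/ and /o/, so it spirantizes to the fricative [v]. → [sajauvovobjo].
/aekobupuxuxwaule/: /k/ is a stop between vowels /e/ and /o/, so it spirantizes to the fricative [x]. /b/ is a stop between vowels /o/ and /u/, so it spirantizes to the fricative [v]. /p/ is a stop between vowels /u/ and /u/, so it spirantizes to the fricative [f]. → [aexovufuxuxwaule].
/odiakatiotu/: /d/ is a stop between vowels /o/ and /i/, so it spirantizes to the fricative [z]. /k/ is a stop between vowels /a/ and /a/, so it spirantizes to the fricative [x]. /t/ is a stop between vowels /a/ and /i/, so it spirantizes to the fricative [s]. /t/ is a stop between vowels /o/ and /u/, so it spirantizes to the fricative [s]. → [oziaxasiosu].
/zoagepiudotufet/: /p/ is a stop between vowels /e/ and /i/, so it spirantizes to the fricative [f]. /d/ is a stop between vowels /u/ and /o/, so it spirantizes to the fricative [z]. /t/ is a stop between vowels /o/ and /u/, so it spirantizes to the fricative [s]. → [zoagefiuzosufet].

sajauvovobjo, aexovufuxuxwaule, oziaxasiosu, zoagefiuzosufet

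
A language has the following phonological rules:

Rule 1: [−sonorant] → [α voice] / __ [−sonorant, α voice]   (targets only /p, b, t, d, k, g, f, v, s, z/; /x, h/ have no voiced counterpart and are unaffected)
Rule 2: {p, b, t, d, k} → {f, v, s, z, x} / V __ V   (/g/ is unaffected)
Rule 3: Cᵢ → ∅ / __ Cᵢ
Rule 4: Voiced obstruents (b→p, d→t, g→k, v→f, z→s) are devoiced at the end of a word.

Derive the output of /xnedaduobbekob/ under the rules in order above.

Rule 1 (regressive voicing assimilation): no segment meets the environment; /xnedaduobbekob/ is unchanged.
Rule 2 (intervocalic spirantization): /d/ is a stop between vowels /e/ and /a/, so it spirantizes to the fricative [z]. /d/ is a stop between vowels /a/ and /u/, so it spirantizes to the fricative [z]. /k/ is a stop between vowels /e/ and /o/, so it spirantizes to the fricative [x]. /xnedaduobbekob/ → xnezazuobbexob.
Rule 3 (degemination): /bb/ is a geminate; the first /b/ deletes. /xnezazuobbexob/ → xnezazuobexob.
Rule 4 (final devoicing): /b/ is a voiced obstruent in word-final position, so it devoices to [p]. /xnezazuobexob/ → xnezazuobexop.

xnezazuobexop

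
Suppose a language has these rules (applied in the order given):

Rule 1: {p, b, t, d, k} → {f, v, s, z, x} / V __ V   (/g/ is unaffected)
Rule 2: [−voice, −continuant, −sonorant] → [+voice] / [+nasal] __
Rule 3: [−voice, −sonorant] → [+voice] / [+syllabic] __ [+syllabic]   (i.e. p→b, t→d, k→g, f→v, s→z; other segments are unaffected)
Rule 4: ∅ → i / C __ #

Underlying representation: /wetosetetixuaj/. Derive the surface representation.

Rule 1 (intervocalic spirantization): /t/ is a stop between vowels /e/ and /o/, so it spirantizes to the fricative [s]. /t/ is a stop between vowels /e/ and /e/, so it spirantizes to the fricative [s]. /t/ is a stop between vowels /e/ and /i/, so it spirantizes to the fricative [s]. /wetosetetixuaj/ → wesosesesixuaj.
Rule 2 (post-nasal voicing): no segment meets the environment; /wesosesesixuaj/ is unchanged.
Rule 3 (intervocalic voicing): /s/ is a voiceless obstruent between vowels /e/ and /o/, so it voices to [z]. /s/ is a voiceless obstruent between vowels /o/ and /e/, so it voices to [z]. /s/ is a voiceless obstruent between vowels /e/ and /e/, so it voices to [z]. /s/ is a voiceless obstruent between vowels /e/ and /i/, so it voices to [z]. /wesosesesixuaj/ → wezozezezixuaj.
Rule 4 (final i-epenthesis): the form ends in the consonant /j/, so [i] is inserted word-finally. /wezozezezixuaj/ → wezozezezixuaji.

wezozezezixuaji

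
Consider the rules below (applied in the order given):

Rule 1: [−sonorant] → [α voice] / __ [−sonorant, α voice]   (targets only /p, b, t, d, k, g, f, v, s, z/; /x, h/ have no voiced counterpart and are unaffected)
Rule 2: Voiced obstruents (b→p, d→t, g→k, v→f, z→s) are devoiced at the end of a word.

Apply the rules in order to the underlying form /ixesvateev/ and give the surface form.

Rule 1 (regressive voicing assimilation): /s/ precedes the voiced obstruent /v/, so it voices to [z] by assimilation. /ixesvateev/ → ixezvateev.
Rule 2 (final devoicing): /v/ is a voiced obstruent in word-final position, so it devoices to [f]. /ixezvateev/ → ixezvateef.

ixezvateef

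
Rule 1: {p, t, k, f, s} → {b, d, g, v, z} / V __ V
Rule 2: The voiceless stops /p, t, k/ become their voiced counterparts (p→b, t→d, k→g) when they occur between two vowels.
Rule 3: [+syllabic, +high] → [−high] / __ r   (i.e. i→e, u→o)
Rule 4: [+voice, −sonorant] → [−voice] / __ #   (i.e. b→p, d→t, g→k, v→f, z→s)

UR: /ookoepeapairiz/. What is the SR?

oogoebeabaeris

Rule 1 (intervocalic voicing): /k/ is a voiceless obstruent between vowels /o/ and /o/, so it voices to [g]. /p/ is a voiceless obstruent between vowels /e/ and /e/, so it voices to [b]. /p/ is a voiceless obstruent between vowels /a/ and /a/, so it voices to [b]. /ookoepeapairiz/ → oogoebeabairiz.
Rule 2 (intervocalic voicing): no segment meets the environment; /oogoebeabairiz/ is unchanged.
Rule 3 (pre-rhotic lowering): /i/ is a high vowel immediately before /r/, so it lowers to [e]. /oogoebeabairiz/ → oogoebeabaeriz.
Rule 4 (final devoicing): /z/ is a voiced obstruent in word-final position, so it devoices to [s]. /oogoebeabaeriz/ → oogoebeabaeris.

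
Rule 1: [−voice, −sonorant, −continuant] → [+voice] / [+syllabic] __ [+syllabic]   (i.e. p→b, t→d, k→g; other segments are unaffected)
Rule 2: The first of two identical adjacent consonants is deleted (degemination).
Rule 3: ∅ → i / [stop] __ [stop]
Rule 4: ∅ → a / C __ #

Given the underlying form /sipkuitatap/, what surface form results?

sipikuidadapa

Rule 1 (intervocalic voicing): /t/ is a voiceless stop between vowels /i/ and /a/, so it voices to [d]. /t/ is a voiceless stop between vowels /a/ and /a/, so it voices to [d]. /sipkuitatap/ → sipkuidadap.
Rule 2 (degemination): no segment meets the environment; /sipkuidadap/ is unchanged.
Rule 3 (stop-cluster i-epenthesis): /p/ and /k/ form a stop–stop cluster, so [i] is inserted between them. /sipkuidadap/ → sipikuidadap.
Rule 4 (final a-epenthesis): the form ends in the consonant /p/, so [a] is inserted word-finally. /sipikuidadap/ → sipikuidadapa.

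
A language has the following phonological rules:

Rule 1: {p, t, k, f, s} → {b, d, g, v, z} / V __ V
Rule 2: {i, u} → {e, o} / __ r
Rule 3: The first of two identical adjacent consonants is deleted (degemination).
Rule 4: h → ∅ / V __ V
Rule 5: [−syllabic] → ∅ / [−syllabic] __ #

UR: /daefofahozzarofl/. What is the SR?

daevovaozarof

Rule 1 (intervocalic voicing): /f/ is a voiceless obstruent between vowels /e/ and /o/, so it voices to [v]. /f/ is a voiceless obstruent between vowels /o/ and /a/, so it voices to [v]. /daefofahozzarofl/ → daevovahozzarofl.
Rule 2 (pre-rhotic lowering): no segment meets the environment; /daevovahozzarofl/ is unchanged.
Rule 3 (degemination): /zz/ is a geminate; the first /z/ deletes. /daevovahozzarofl/ → daevovahozarofl.
Rule 4 (intervocalic h-deletion): /h/ occurs between vowels /a/ and /o/, so it deletes. /daevovahozarofl/ → daevovaozarofl.
Rule 5 (final cluster simplification): /l/ is the second consonant of a word-final cluster /fl/, so it deletes. /daevovaozarofl/ → daevovaozarof.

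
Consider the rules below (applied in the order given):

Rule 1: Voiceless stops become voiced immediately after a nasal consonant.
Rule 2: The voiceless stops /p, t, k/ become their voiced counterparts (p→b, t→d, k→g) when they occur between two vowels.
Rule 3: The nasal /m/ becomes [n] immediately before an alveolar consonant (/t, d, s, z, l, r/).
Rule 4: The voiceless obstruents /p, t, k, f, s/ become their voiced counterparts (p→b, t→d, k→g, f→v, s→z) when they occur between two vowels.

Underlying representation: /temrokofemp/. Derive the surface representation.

Rule 1 (post-nasal voicing): /p/ is a voiceless stop immediately after the nasal /m/, so it voices to [b]. /temrokofemp/ → temrokofemb.
Rule 2 (intervocalic voicing): /k/ is a voiceless stop between vowels /o/ and /o/, so it voices to [g]. /temrokofemb/ → temrogofemb.
Rule 3 (nasal place assimilation): /m/ precedes the alveolar consonant /r/, so it assimilates in place to [n]. /temrogofemb/ → tenrogofemb.
Rule 4 (intervocalic voicing): /f/ is a voiceless obstruent between vowels /o/ and /e/, so it voices to [v]. /tenrogofemb/ → tenrogovemb.

tenrogovemb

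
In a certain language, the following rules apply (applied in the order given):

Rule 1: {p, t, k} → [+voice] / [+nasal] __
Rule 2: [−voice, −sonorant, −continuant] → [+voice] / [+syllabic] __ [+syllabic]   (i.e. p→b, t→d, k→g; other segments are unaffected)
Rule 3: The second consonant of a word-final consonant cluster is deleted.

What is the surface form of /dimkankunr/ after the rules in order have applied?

Rule 1 (post-nasal voicing): /k/ is a voiceless stop immediately after the nasal /m/, so it voices to [g]. /k/ is a voiceless stop immediately after the nasal /n/, so it voices to [g]. /dimkankunr/ → dimgangunr.
Rule 2 (intervocalic voicing): no segment meets the environment; /dimgangunr/ is unchanged.
Rule 3 (final cluster simplification): /r/ is the second consonant of a word-final cluster /nr/, so it deletes. /dimgangunr/ → dimgangun.

dimgangun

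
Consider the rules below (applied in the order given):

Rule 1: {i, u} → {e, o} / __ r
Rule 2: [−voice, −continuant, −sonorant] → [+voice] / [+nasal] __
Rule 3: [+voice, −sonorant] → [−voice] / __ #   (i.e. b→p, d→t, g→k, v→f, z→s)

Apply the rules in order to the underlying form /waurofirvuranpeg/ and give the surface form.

Rule 1 (pre-rhotic lowering): /u/ is a high vowel immediately before /r/, so it lowers to [o]. /i/ is a high vowel immediately before /r/, so it lowers to [e]. /u/ is a high vowel immediately before /r/, so it lowers to [o]. /waurofirvuranpeg/ → waorofervoranpeg.
Rule 2 (post-nasal voicing): /p/ is a voiceless stop immediately after the nasal /n/, so it voices to [b]. /waorofervoranpeg/ → waorofervoranbeg.
Rule 3 (final devoicing): /g/ is a voiced obstruent in word-final position, so it devoices to [k]. /waorofervoranbeg/ → waorofervoranbek.

waorofervoranbek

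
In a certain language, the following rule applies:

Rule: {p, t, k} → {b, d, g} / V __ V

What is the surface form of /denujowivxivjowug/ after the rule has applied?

No segment of /denujowivxivjowug/ meets the structural description of the rule, so the form surfaces unchanged.

denujowivxivjowug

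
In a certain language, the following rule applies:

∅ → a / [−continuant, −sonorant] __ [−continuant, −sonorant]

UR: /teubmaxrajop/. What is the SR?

No segment of /teubmaxrajop/ meets the structural description of the rule, so the form surfaces unchanged.

teubmaxrajop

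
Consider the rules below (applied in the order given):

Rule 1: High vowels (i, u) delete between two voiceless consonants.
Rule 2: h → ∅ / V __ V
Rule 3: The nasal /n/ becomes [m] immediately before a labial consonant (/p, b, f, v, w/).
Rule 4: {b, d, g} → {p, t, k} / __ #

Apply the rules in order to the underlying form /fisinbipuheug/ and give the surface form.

fsimbipheuk

Rule 1 (high vowel syncope): /i/ is a high vowel flanked by voiceless consonants /f/ and /s/, so it deletes. /u/ is a high vowel flanked by voiceless consonants /p/ and /h/, so it deletes. /fisinbipuheug/ → fsinbipheug.
Rule 2 (intervocalic h-deletion): no segment meets the environment; /fsinbipheug/ is unchanged.
Rule 3 (nasal place assimilation): /n/ precedes the labial consonant /b/, so it assimilates in place to [m]. /fsinbipheug/ → fsimbipheug.
Rule 4 (final devoicing): /g/ is a voiced stop in word-final position, so it devoices to [k]. /fsimbipheug/ → fsimbipheuk.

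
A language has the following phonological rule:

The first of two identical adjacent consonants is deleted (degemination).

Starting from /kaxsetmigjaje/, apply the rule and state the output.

kaxsetmigjaje

No segment of /kaxsetmigjaje/ meets the structural description of the rule, so the form surfaces unchanged.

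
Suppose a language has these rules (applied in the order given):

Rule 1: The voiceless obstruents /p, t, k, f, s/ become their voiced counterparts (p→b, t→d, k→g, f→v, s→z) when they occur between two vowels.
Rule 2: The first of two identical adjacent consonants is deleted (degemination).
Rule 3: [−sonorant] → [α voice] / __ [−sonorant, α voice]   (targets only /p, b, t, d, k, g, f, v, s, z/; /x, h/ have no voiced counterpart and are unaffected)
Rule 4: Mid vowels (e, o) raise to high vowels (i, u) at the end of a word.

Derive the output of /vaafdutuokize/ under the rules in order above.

Rule 1 (intervocalic voicing): /t/ is a voiceless obstruent between vowels /u/ and /u/, so it voices to [d]. /k/ is a voiceless obstruent between vowels /o/ and /i/, so it voices to [g]. /vaafdutuokize/ → vaafduduogize.
Rule 2 (degemination): no segment meets the environment; /vaafduduogize/ is unchanged.
Rule 3 (regressive voicing assimilation): /f/ precedes the voiced obstruent /d/, so it voices to [v] by assimilation. /vaafduduogize/ → vaavduduogize.
Rule 4 (final vowel raising): /e/ is a mid vowel in word-final position, so it raises to [i]. /vaavduduogize/ → vaavduduogizi.

vaavduduogizi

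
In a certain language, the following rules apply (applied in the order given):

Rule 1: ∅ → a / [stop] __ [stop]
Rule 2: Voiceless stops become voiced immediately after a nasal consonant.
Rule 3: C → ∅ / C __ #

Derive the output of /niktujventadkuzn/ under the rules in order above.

nikatujvendadakuz

Rule 1 (stop-cluster a-epenthesis): /k/ and /t/ form a stop–stop cluster, so [a] is inserted between them. /d/ and /k/ form a stop–stop cluster, so [a] is inserted between them. /niktujventadkuzn/ → nikatujventadakuzn.
Rule 2 (post-nasal voicing): /t/ is a voiceless stop immediately after the nasal /n/, so it voices to [d]. /nikatujventadakuzn/ → nikatujvendadakuzn.
Rule 3 (final cluster simplification): /n/ is the second consonant of a word-final cluster /zn/, so it deletes. /nikatujvendadakuzn/ → nikatujvendadakuz.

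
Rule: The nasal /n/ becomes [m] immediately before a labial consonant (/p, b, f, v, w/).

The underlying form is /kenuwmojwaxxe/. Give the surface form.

kenuwmojwaxxe

No segment of /kenuwmojwaxxe/ meets the structural description of the rule, so the form surfaces unchanged.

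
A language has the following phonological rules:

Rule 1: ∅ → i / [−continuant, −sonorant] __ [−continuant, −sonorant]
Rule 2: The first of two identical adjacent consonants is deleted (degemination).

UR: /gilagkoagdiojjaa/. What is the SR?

gilagikoagidiojaa

Rule 1 (stop-cluster i-epenthesis): /g/ and /k/ form a stop–stop cluster, so [i] is inserted between them. /g/ and /d/ form a stop–stop cluster, so [i] is inserted between them. /gilagkoagdiojjaa/ → gilagikoagidiojjaa.
Rule 2 (degemination): /jj/ is a geminate; the first /j/ deletes. /gilagikoagidiojjaa/ → gilagikoagidiojaa.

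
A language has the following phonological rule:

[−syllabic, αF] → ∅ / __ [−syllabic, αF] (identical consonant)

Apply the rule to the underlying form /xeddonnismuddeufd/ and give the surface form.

xedonismudeufd

/dd/ is a geminate; the first /d/ deletes.
/nn/ is a geminate; the first /n/ deletes.
/dd/ is a geminate; the first /d/ deletes.
The other instances of /x/, /d/, /n/, /s/, /m/, /f/ do not occur in the required environment and remain unchanged.
Surface form: [xedonismudeufd].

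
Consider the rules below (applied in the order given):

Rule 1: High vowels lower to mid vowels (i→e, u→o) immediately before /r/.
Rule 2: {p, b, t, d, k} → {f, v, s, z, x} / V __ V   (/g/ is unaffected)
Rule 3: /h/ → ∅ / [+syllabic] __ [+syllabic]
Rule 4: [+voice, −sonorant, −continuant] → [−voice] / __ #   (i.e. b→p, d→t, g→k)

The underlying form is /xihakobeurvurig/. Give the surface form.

Rule 1 (pre-rhotic lowering): /u/ is a high vowel immediately before /r/, so it lowers to [o]. /u/ is a high vowel immediately before /r/, so it lowers to [o]. /xihakobeurvurig/ → xihakobeorvorig.
Rule 2 (intervocalic spirantization): /k/ is a stop between vowels /a/ and /o/, so it spirantizes to the fricative [x]. /b/ is a stop between vowels /o/ and /e/, so it spirantizes to the fricative [v]. /xihakobeorvorig/ → xihaxoveorvorig.
Rule 3 (intervocalic h-deletion): /h/ occurs between vowels /i/ and /a/, so it deletes. /xihaxoveorvorig/ → xiaxoveorvorig.
Rule 4 (final devoicing): /g/ is a voiced stop in word-final position, so it devoices to [k]. /xiaxoveorvorig/ → xiaxoveorvorik.

xiaxoveorvorik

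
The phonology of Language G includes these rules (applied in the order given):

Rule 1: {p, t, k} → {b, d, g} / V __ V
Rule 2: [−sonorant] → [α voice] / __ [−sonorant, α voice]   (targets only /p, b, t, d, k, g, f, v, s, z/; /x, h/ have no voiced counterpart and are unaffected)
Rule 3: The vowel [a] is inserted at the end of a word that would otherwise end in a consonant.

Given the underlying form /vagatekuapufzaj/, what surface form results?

Rule 1 (intervocalic voicing): /t/ is a voiceless stop between vowels /a/ and /e/, so it voices to [d]. /k/ is a voiceless stop between vowels /e/ and /u/, so it voices to [g]. /p/ is a voiceless stop between vowels /a/ and /u/, so it voices to [b]. /vagatekuapufzaj/ → vagadeguabufzaj.
Rule 2 (regressive voicing assimilation): /f/ precedes the voiced obstruent /z/, so it voices to [v] by assimilation. /vagadeguabufzaj/ → vagadeguabuvzaj.
Rule 3 (final a-epenthesis): the form ends in the consonant /j/, so [a] is inserted word-finally. /vagadeguabuvzaj/ → vagadeguabuvzaja.

vagadeguabuvzaja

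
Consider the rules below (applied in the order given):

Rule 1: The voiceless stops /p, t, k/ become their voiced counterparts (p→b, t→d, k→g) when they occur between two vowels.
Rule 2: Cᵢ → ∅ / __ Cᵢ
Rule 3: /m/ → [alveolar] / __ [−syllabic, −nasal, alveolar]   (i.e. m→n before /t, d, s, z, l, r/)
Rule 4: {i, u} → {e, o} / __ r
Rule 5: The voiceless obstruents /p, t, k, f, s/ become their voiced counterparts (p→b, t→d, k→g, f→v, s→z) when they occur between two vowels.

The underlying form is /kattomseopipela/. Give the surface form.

Rule 1 (intervocalic voicing): /p/ is a voiceless stop between vowels /o/ and /i/, so it voices to [b]. /p/ is a voiceless stop between vowels /i/ and /e/, so it voices to [b]. /kattomseopipela/ → kattomseobibela.
Rule 2 (degemination): /tt/ is a geminate; the first /t/ deletes. /kattomseobibela/ → katomseobibela.
Rule 3 (nasal place assimilation): /m/ precedes the alveolar consonant /s/, so it assimilates in place to [n]. /katomseobibela/ → katonseobibela.
Rule 4 (pre-rhotic lowering): no segment meets the environment; /katonseobibela/ is unchanged.
Rule 5 (intervocalic voicing): /t/ is a voiceless obstruent between vowels /a/ and /o/, so it voices to [d]. /katonseobibela/ → kadonseobibela.

kadonseobibela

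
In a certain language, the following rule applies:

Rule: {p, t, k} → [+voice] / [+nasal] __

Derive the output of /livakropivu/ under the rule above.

No segment of /livakropivu/ meets the structural description of the rule, so the form surfaces unchanged.

livakropivu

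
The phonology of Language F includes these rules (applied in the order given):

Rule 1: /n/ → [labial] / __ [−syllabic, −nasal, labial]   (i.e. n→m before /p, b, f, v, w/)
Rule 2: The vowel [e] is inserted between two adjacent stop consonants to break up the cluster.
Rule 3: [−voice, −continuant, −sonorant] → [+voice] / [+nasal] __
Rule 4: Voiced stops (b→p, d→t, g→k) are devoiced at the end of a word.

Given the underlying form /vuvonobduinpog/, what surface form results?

Rule 1 (nasal place assimilation): /n/ precedes the labial consonant /p/, so it assimilates in place to [m]. /vuvonobduinpog/ → vuvonobduimpog.
Rule 2 (stop-cluster e-epenthesis): /b/ and /d/ form a stop–stop cluster, so [e] is inserted between them. /vuvonobduimpog/ → vuvonobeduimpog.
Rule 3 (post-nasal voicing): /p/ is a voiceless stop immediately after the nasal /m/, so it voices to [b]. /vuvonobeduimpog/ → vuvonobeduimbog.
Rule 4 (final devoicing): /g/ is a voiced stop in word-final position, so it devoices to [k]. /vuvonobeduimbog/ → vuvonobeduimbok.

vuvonobeduimbok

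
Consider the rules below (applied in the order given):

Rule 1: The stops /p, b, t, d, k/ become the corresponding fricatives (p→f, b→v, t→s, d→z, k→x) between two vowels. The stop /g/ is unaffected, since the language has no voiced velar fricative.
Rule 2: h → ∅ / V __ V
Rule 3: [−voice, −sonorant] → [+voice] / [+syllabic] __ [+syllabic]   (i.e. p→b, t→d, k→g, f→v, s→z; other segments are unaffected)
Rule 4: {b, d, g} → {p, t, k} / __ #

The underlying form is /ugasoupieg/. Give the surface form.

ugazouviek

Rule 1 (intervocalic spirantization): /p/ is a stop between vowels /u/ and /i/, so it spirantizes to the fricative [f]. /ugasoupieg/ → ugasoufieg.
Rule 2 (intervocalic h-deletion): no segment meets the environment; /ugasoufieg/ is unchanged.
Rule 3 (intervocalic voicing): /s/ is a voiceless obstruent between vowels /a/ and /o/, so it voices to [z]. /f/ is a voiceless obstruent between vowels /u/ and /i/, so it voices to [v]. /ugasoufieg/ → ugazouvieg.
Rule 4 (final devoicing): /g/ is a voiced stop in word-final position, so it devoices to [k]. /ugazouvieg/ → ugazouviek.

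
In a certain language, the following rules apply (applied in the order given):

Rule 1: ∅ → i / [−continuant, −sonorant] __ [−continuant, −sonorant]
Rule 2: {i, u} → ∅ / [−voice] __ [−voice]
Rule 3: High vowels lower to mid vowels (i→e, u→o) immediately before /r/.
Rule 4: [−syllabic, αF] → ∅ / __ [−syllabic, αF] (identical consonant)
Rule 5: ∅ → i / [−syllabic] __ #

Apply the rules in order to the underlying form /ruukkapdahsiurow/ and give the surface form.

Rule 1 (stop-cluster i-epenthesis): /k/ and /k/ form a stop–stop cluster, so [i] is inserted between them. /p/ and /d/ form a stop–stop cluster, so [i] is inserted between them. /ruukkapdahsiurow/ → ruukikapidahsiurow.
Rule 2 (high vowel syncope): /i/ is a high vowel flanked by voiceless consonants /k/ and /k/, so it deletes. /ruukikapidahsiurow/ → ruukkapidahsiurow.
Rule 3 (pre-rhotic lowering): /u/ is a high vowel immediately before /r/, so it lowers to [o]. /ruukkapidahsiurow/ → ruukkapidahsiorow.
Rule 4 (degemination): /kk/ is a geminate; the first /k/ deletes. /ruukkapidahsiorow/ → ruukapidahsiorow.
Rule 5 (final i-epenthesis): the form ends in the consonant /w/, so [i] is inserted word-finally. /ruukapidahsiorow/ → ruukapidahsiorowi.

ruukapidahsiorowi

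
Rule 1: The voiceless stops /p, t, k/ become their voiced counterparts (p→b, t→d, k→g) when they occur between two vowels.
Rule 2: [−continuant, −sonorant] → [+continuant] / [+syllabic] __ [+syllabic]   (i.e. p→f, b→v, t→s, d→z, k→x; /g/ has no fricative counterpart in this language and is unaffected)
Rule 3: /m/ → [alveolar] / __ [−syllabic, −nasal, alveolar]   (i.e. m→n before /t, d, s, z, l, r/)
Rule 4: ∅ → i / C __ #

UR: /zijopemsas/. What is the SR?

zijovensasi

Rule 1 (intervocalic voicing): /p/ is a voiceless stop between vowels /o/ and /e/, so it voices to [b]. /zijopemsas/ → zijobemsas.
Rule 2 (intervocalic spirantization): /b/ is a stop between vowels /o/ and /e/, so it spirantizes to the fricative [v]. /zijobemsas/ → zijovemsas.
Rule 3 (nasal place assimilation): /m/ precedes the alveolar consonant /s/, so it assimilates in place to [n]. /zijovemsas/ → zijovensas.
Rule 4 (final i-epenthesis): the form ends in the consonant /s/, so [i] is inserted word-finally. /zijovensas/ → zijovensasi.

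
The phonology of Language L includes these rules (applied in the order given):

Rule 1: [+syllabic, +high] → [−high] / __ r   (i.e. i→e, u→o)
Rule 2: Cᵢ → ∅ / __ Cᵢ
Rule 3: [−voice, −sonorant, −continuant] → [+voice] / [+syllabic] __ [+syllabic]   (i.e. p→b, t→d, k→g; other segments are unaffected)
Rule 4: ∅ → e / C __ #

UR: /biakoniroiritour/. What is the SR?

biagoneroeridoore

Rule 1 (pre-rhotic lowering): /i/ is a high vowel immediately before /r/, so it lowers to [e]. /i/ is a high vowel immediately before /r/, so it lowers to [e]. /u/ is a high vowel immediately before /r/, so it lowers to [o]. /biakoniroiritour/ → biakoneroeritoor.
Rule 2 (degemination): no segment meets the environment; /biakoneroeritoor/ is unchanged.
Rule 3 (intervocalic voicing): /k/ is a voiceless stop between vowels /a/ and /o/, so it voices to [g]. /t/ is a voiceless stop between vowels /i/ and /o/, so it voices to [d]. /biakoneroeritoor/ → biagoneroeridoor.
Rule 4 (final e-epenthesis): the form ends in the consonant /r/, so [e] is inserted word-finally. /biagoneroeridoor/ → biagoneroeridoore.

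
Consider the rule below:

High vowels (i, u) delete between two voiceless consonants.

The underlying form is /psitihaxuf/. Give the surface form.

/i/ is a high vowel flanked by voiceless consonants /s/ and /t/, so it deletes.
/i/ is a high vowel flanked by voiceless consonants /t/ and /h/, so it deletes.
/u/ is a high vowel flanked by voiceless consonants /x/ and /f/, so it deletes.
Surface form: [psthaxf].

psthaxf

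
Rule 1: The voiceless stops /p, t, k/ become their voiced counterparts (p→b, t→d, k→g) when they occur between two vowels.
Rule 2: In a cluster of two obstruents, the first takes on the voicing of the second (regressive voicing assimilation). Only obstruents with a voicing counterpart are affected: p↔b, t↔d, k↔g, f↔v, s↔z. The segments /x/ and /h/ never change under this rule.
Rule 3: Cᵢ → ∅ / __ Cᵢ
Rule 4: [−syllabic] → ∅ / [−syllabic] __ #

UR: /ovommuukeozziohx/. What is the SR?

Rule 1 (intervocalic voicing): /k/ is a voiceless stop between vowels /u/ and /e/, so it voices to [g]. /ovommuukeozziohx/ → ovommuugeozziohx.
Rule 2 (regressive voicing assimilation): no segment meets the environment; /ovommuugeozziohx/ is unchanged.
Rule 3 (degemination): /mm/ is a geminate; the first /m/ deletes. /zz/ is a geminate; the first /z/ deletes. /ovommuugeozziohx/ → ovomuugeoziohx.
Rule 4 (final cluster simplification): /x/ is the second consonant of a word-final cluster /hx/, so it deletes. /ovomuugeoziohx/ → ovomuugeozioh.

ovomuugeozioh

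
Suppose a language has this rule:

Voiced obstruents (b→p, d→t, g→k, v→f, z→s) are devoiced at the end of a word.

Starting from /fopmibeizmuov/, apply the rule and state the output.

Scanning /fopmibeizmuov/: /b/ at position 6 is not in the conditioning environment; /z/ at position 9 is not in the conditioning environment; /v/ is a voiced obstruent in word-final position, so it devoices to [f].
Result: [fopmibeizmuof].

fopmibeizmuof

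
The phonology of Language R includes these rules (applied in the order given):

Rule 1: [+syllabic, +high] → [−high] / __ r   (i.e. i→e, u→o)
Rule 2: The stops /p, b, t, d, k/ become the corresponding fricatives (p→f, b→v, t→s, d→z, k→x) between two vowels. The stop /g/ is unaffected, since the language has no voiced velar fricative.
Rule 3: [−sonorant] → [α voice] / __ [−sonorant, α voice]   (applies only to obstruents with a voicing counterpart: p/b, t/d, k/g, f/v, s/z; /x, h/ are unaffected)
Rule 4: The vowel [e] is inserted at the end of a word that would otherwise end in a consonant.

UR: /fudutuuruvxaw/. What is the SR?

Rule 1 (pre-rhotic lowering): /u/ is a high vowel immediately before /r/, so it lowers to [o]. /fudutuuruvxaw/ → fudutuoruvxaw.
Rule 2 (intervocalic spirantization): /d/ is a stop between vowels /u/ and /u/, so it spirantizes to the fricative [z]. /t/ is a stop between vowels /u/ and /u/, so it spirantizes to the fricative [s]. /fudutuoruvxaw/ → fuzusuoruvxaw.
Rule 3 (regressive voicing assimilation): /v/ precedes the voiceless obstruent /x/, so it devoices to [f] by assimilation. /fuzusuoruvxaw/ → fuzusuorufxaw.
Rule 4 (final e-epenthesis): the form ends in the consonant /w/, so [e] is inserted word-finally. /fuzusuorufxaw/ → fuzusuorufxawe.

fuzusuorufxawe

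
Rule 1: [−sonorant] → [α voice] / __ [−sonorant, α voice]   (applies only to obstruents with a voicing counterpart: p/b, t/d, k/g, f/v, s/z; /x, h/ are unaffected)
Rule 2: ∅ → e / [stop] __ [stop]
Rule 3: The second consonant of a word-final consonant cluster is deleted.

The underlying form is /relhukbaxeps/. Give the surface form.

Rule 1 (regressive voicing assimilation): /k/ precedes the voiced obstruent /b/, so it voices to [g] by assimilation. /relhukbaxeps/ → relhugbaxeps.
Rule 2 (stop-cluster e-epenthesis): /g/ and /b/ form a stop–stop cluster, so [e] is inserted between them. /relhugbaxeps/ → relhugebaxeps.
Rule 3 (final cluster simplification): /s/ is the second consonant of a word-final cluster /ps/, so it deletes. /relhugebaxeps/ → relhugebaxep.

relhugebaxep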